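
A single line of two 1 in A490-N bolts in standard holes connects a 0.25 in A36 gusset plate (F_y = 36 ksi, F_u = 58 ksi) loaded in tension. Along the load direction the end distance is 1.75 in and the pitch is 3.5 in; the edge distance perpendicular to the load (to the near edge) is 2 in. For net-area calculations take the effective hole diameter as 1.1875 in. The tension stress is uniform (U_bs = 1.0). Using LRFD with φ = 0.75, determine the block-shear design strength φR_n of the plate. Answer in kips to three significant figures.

Shear plane L_v = 1.75 + 1·3.5 = 5.25 in; A_gv = 5.25 × 0.25 = 1.312 in².
A_nv = (5.25 − 1.5·1.1875) × 0.25 = 0.8672 in².
A_nt = (2 − 0.5·1.1875) × 0.25 = 0.3516 in².
0.6 F_u A_nv = 30.18 kips; 0.6 F_y A_gv = 28.35 kips → shear yielding governs the shear term.
R_n = 28.35 + 1.0 × 58 × 0.3516 = 48.74 kips.
Design strength φR_n = 0.75 × 48.74 = 36.6 kips.

36.6 kips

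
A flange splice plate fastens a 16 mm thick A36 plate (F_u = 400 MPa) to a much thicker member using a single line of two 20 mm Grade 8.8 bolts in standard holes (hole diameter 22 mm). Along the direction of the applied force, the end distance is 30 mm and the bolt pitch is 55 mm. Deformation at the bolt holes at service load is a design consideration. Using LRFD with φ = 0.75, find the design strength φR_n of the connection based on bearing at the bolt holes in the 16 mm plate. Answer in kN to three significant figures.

300 kN

Per bolt r_n = 1.2 l_c t F_u ≤ 2.4 d t F_u; upper limit = 2.4 × 20 × 16 × 400 / 1000 = 307.2 kN.
Edge bolt: l_c = 30 − 22/2 = 19 mm → 1.2 × 19 × 16 × 400 / 1000 = 145.9 → r_n = 145.9 kN.
Interior bolts: l_c = 55 − 22 = 33 mm → 1.2 × 33 × 16 × 400 / 1000 = 253.4 → r_n = 253.4 kN.
R_n = 1 × 145.9 + 1 × 253.4 = 399.4 kN.
Design strength φR_n = 0.75 × 399.4 = 300 kN.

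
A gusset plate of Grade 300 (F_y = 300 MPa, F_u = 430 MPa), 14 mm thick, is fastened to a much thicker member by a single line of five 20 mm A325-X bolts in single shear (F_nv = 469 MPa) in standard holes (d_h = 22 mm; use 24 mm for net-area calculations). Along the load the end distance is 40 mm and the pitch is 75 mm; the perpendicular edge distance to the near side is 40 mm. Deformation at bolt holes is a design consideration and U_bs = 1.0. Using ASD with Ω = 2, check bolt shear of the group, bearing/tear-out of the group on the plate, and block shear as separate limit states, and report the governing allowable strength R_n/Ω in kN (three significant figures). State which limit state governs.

Bolt shear: A_b = π·20²/4 = 314.2 mm²; R_n = 469 × 314.2 × 5 × 1 / 1000 = 736.7 kN → 736.7 / 2 = 368 kN.
Bearing: edge l_c = 29, r_n = 209.5 kN; interior l_c = 53, r_n = 289 kN; R_n = 209.5 + 4·289 = 1365 kN → 683 kN.
Block shear: A_gv = 4760, A_nv = 3248, A_nt = 392 mm²; R_n = min(0.6F_uA_nv, 0.6F_yA_gv) + U_bs·F_u·A_nt = 1007 kN → 503 kN.
Bolt shear governs: 368 kN.

368 kN (bolt shear governs)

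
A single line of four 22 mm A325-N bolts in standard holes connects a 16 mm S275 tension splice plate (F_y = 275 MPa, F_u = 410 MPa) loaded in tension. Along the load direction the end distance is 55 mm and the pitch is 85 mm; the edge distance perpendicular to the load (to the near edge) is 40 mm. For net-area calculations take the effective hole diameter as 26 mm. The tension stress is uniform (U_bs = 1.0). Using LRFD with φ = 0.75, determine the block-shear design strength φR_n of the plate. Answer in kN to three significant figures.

Shear plane L_v = 55 + 3·85 = 310 mm; A_gv = 310 × 16 = 4960 mm².
A_nv = (310 − 3.5·26) × 16 = 3504 mm².
A_nt = (40 − 0.5·26) × 16 = 432 mm².
0.6 F_u A_nv = 862 kN; 0.6 F_y A_gv = 818.4 kN → shear yielding governs the shear term.
R_n = 818.4 + 1.0 × 410 × 432 / 1000 = 995.5 kN.
Design strength φR_n = 0.75 × 995.5 = 747 kN.

747 kN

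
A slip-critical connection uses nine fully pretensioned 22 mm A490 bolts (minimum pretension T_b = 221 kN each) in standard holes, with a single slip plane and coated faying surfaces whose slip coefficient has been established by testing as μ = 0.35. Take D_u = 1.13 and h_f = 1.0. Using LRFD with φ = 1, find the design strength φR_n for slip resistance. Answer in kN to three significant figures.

R_n = μ · D_u · h_f · T_b · n_s · n_b = 0.35 × 1.13 × 1.0 × 221 × 1 × 9 = 786.6 kN.
Design strength φR_n = 1 × 786.6 = 787 kN.

787 kN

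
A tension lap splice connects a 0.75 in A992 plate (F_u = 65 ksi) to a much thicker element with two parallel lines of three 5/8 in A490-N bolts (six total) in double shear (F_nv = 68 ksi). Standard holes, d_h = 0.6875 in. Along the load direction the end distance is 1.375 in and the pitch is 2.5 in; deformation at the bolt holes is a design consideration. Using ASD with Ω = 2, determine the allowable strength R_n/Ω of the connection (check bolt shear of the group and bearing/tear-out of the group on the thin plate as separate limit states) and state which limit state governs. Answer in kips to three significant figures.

Bolt shear: A_b = π·0.625²/4 = 0.3068 in²; R_n = 68 × 0.3068 × 6 × 2 = 250.3 kips → 250.3 / 2 = 125 kips.
Bearing (1.2 l_c t F_u ≤ 2.4 d t F_u): upper limit = 2.4·0.625·0.75·65 = 73.12 kips.
  Edge l_c = 1.375 − 0.6875/2 = 1.031 → r_n = 60.33 kips; interior l_c = 2.5 − 0.6875 = 1.812 → r_n = 73.12 kips.
  R_n,bearing = 2·60.33 + 4·73.12 = 413.2 kips → 413.2 / 2 = 207 kips.
Bolt shear governs: 125 kips.

125 kips (bolt shear governs)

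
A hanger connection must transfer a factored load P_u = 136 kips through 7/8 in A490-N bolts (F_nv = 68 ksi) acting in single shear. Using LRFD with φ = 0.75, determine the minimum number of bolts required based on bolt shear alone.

5 bolts

A_b = π·0.875²/4 = 0.6013 in².
Per-bolt design strength φR_n = 0.75 × 68 × 0.6013 × 1 = 30.67 kips.
n ≥ 136 / 30.67 = 4.435 → use 5 bolts.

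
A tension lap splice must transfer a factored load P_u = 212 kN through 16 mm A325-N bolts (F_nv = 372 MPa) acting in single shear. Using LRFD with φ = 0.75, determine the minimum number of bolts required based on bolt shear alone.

4 bolts

A_b = π·16²/4 = 201.1 mm².
Per-bolt design strength φR_n = 0.75 × 372 × 201.1 × 1 / 1000 = 56.1 kN.
n ≥ 212 / 56.1 = 3.779 → use 4 bolts.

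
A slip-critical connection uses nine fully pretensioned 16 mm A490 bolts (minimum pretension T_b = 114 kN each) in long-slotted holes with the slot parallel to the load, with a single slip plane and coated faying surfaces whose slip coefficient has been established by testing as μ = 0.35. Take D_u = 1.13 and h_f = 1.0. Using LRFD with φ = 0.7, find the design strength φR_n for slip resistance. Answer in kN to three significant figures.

R_n = μ · D_u · h_f · T_b · n_s · n_b = 0.35 × 1.13 × 1.0 × 114 × 1 × 9 = 405.8 kN.
Design strength φR_n = 0.7 × 405.8 = 284 kN.

284 kN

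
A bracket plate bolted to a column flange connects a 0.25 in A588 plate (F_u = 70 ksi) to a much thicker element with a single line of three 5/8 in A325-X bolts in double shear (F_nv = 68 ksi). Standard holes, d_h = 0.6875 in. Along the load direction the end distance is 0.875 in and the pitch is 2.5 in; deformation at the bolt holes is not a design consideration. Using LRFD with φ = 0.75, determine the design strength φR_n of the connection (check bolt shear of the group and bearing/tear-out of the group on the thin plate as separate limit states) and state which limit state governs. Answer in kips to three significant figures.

Bolt shear: A_b = π·0.625²/4 = 0.3068 in²; R_n = 68 × 0.3068 × 3 × 2 = 125.2 kips → 0.75 × 125.2 = 93.9 kips.
Bearing (1.5 l_c t F_u ≤ 3.0 d t F_u): upper limit = 3.0·0.625·0.25·70 = 32.81 kips.
  Edge l_c = 0.875 − 0.6875/2 = 0.5312 → r_n = 13.95 kips; interior l_c = 2.5 − 0.6875 = 1.812 → r_n = 32.81 kips.
  R_n,bearing = 1·13.95 + 2·32.81 = 79.57 kips → 0.75 × 79.57 = 59.7 kips.
Bearing governs: 59.7 kips.

59.7 kips (bearing governs)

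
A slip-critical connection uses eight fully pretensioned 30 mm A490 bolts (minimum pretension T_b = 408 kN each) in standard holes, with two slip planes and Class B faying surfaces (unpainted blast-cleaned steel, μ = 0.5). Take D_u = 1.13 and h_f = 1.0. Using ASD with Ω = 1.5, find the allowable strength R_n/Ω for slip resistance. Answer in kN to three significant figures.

2460 kN

R_n = μ · D_u · h_f · T_b · n_s · n_b = 0.5 × 1.13 × 1.0 × 408 × 2 × 8 = 3688 kN.
Allowable strength R_n/Ω = 3688 / 1.5 = 2460 kN.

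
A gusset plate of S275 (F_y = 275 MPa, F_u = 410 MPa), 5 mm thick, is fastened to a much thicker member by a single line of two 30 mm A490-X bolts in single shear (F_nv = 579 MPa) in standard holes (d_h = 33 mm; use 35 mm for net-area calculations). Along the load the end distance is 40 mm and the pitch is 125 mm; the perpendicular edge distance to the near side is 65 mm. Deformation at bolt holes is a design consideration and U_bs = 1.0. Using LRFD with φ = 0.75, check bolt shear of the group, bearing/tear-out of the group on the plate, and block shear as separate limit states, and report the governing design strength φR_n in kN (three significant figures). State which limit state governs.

Bolt shear: A_b = π·30²/4 = 706.9 mm²; R_n = 579 × 706.9 × 2 × 1 / 1000 = 818.5 kN → 0.75 × 818.5 = 614 kN.
Bearing: edge l_c = 23.5, r_n = 57.81 kN; interior l_c = 92, r_n = 147.6 kN; R_n = 57.81 + 1·147.6 = 205.4 kN → 154 kN.
Block shear: A_gv = 825, A_nv = 562.5, A_nt = 237.5 mm²; R_n = min(0.6F_uA_nv, 0.6F_yA_gv) + U_bs·F_u·A_nt = 233.5 kN → 175 kN.
Bearing governs: 154 kN.

154 kN (bearing governs)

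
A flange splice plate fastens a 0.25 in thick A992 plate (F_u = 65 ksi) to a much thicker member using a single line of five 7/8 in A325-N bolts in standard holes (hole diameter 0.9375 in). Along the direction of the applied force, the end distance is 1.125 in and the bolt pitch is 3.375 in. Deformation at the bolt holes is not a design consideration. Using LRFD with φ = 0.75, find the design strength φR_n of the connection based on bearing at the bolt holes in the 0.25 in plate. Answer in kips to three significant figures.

140 kips

Per bolt r_n = 1.5 l_c t F_u ≤ 3.0 d t F_u; upper limit = 3.0 × 0.875 × 0.25 × 65 = 42.66 kips.
Edge bolt: l_c = 1.125 − 0.9375/2 = 0.6562 in → 1.5 × 0.6562 × 0.25 × 65 = 16 → r_n = 16 kips.
Interior bolts: l_c = 3.375 − 0.9375 = 2.438 in → 1.5 × 2.438 × 0.25 × 65 = 59.41 → r_n = 42.66 kips.
R_n = 1 × 16 + 4 × 42.66 = 186.6 kips.
Design strength φR_n = 0.75 × 186.6 = 140 kips.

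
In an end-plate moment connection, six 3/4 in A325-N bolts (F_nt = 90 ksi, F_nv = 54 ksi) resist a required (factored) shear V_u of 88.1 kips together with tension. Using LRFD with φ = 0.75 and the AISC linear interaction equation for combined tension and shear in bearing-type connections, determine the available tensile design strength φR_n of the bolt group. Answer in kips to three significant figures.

A_b = π·0.75²/4 = 0.4418 in²; f_rv = 88.1 / (6 × 0.4418) = 33.24 ksi.
F'_nt = 1.3 F_nt − (F_nt / φF_nv) f_rv = 1.3·90 − (90/(0.75·54))·33.24 = 43.14 ksi, capped at F_nt → F'_nt = 43.14 ksi.
R_n = F'_nt · A_b · n = 43.14 × 0.4418 × 6 = 114.4 kips.
Design strength φR_n = 0.75 × 114.4 = 85.8 kips.

85.8 kips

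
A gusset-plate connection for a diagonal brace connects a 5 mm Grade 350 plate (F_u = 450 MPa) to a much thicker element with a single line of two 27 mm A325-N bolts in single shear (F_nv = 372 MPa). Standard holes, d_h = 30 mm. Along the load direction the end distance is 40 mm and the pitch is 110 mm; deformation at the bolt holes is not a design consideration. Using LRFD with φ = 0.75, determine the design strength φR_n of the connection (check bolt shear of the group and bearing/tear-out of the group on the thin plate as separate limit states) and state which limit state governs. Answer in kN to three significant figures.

Bolt shear: A_b = π·27²/4 = 572.6 mm²; R_n = 372 × 572.6 × 2 × 1 / 1000 = 426 kN → 0.75 × 426 = 319 kN.
Bearing (1.5 l_c t F_u ≤ 3.0 d t F_u): upper limit = 3.0·27·5·450 / 1000 = 182.2 kN.
  Edge l_c = 40 − 30/2 = 25 → r_n = 84.38 kN; interior l_c = 110 − 30 = 80 → r_n = 182.2 kN.
  R_n,bearing = 1·84.38 + 1·182.2 = 266.6 kN → 0.75 × 266.6 = 200 kN.
Bearing governs: 200 kN.

200 kN (bearing governs)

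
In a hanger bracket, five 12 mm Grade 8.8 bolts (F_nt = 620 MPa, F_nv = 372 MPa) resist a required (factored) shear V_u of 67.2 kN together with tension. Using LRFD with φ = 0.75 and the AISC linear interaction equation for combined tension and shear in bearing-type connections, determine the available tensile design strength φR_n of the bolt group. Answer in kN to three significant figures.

A_b = π·12²/4 = 113.1 mm²; f_rv = 67.2 × 1000 / (5 × 113.1) = 118.8 MPa.
F'_nt = 1.3 F_nt − (F_nt / φF_nv) f_rv = 1.3·620 − (620/(0.75·372))·118.8 = 541.9 MPa, capped at F_nt → F'_nt = 541.9 MPa.
R_n = F'_nt · A_b · n = 541.9 × 113.1 × 5 / 1000 = 306.4 kN.
Design strength φR_n = 0.75 × 306.4 = 230 kN.

230 kN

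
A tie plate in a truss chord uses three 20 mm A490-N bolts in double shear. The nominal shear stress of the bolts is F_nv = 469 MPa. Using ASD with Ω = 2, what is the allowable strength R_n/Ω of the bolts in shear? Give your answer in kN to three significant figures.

A_b = π × 20² / 4 = 314.2 mm².
R_n = F_nv · A_b · n · n_s = 469 × 314.2 × 3 × 2 / 1000 = 884 kN.
Allowable strength R_n/Ω = 884 / 2 = 442 kN.

442 kN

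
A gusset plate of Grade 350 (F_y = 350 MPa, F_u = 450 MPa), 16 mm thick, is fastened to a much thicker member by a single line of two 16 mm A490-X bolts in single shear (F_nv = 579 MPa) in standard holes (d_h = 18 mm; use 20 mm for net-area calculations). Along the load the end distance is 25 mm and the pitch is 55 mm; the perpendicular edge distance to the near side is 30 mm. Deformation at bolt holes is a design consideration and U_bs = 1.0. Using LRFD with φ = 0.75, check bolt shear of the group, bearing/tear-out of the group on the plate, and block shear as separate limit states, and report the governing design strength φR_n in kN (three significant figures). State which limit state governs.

175 kN (bolt shear governs)

Bolt shear: A_b = π·16²/4 = 201.1 mm²; R_n = 579 × 201.1 × 2 × 1 / 1000 = 232.8 kN → 0.75 × 232.8 = 175 kN.
Bearing: edge l_c = 16, r_n = 138.2 kN; interior l_c = 37, r_n = 276.5 kN; R_n = 138.2 + 1·276.5 = 414.7 kN → 311 kN.
Block shear: A_gv = 1280, A_nv = 800, A_nt = 320 mm²; R_n = min(0.6F_uA_nv, 0.6F_yA_gv) + U_bs·F_u·A_nt = 360 kN → 270 kN.
Bolt shear governs: 175 kN.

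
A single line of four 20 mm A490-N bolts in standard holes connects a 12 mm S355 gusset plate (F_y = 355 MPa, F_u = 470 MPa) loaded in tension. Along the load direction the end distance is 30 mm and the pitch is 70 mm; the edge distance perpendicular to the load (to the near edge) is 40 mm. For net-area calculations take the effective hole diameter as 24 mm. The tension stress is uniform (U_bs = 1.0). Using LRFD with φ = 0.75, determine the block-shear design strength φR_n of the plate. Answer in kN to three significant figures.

Shear plane L_v = 30 + 3·70 = 240 mm; A_gv = 240 × 12 = 2880 mm².
A_nv = (240 − 3.5·24) × 12 = 1872 mm².
A_nt = (40 − 0.5·24) × 12 = 336 mm².
0.6 F_u A_nv = 527.9 kN; 0.6 F_y A_gv = 613.4 kN → shear rupture governs the shear term.
R_n = 527.9 + 1.0 × 470 × 336 / 1000 = 685.8 kN.
Design strength φR_n = 0.75 × 685.8 = 514 kN.

514 kN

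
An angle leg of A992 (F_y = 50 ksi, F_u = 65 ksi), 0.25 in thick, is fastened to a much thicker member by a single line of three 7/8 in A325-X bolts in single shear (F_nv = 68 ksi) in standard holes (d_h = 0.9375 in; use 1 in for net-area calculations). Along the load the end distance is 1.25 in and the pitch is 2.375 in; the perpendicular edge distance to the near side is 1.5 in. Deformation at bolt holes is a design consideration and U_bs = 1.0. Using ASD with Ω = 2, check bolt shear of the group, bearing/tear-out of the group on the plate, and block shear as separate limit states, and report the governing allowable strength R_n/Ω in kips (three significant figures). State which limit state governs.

Bolt shear: A_b = π·0.875²/4 = 0.6013 in²; R_n = 68 × 0.6013 × 3 × 1 = 122.7 kips → 122.7 / 2 = 61.3 kips.
Bearing: edge l_c = 0.7812, r_n = 15.23 kips; interior l_c = 1.438, r_n = 28.03 kips; R_n = 15.23 + 2·28.03 = 71.3 kips → 35.6 kips.
Block shear: A_gv = 1.5, A_nv = 0.875, A_nt = 0.25 in²; R_n = min(0.6F_uA_nv, 0.6F_yA_gv) + U_bs·F_u·A_nt = 50.38 kips → 25.2 kips.
Block shear governs: 25.2 kips.

25.2 kips (block shear governs)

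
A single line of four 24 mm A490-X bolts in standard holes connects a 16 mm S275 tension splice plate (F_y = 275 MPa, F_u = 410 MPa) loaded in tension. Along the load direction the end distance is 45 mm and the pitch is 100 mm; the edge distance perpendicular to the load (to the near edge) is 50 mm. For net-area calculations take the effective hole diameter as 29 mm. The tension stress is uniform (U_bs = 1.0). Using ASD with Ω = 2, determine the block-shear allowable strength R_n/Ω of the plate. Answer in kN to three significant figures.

572 kN

Shear plane L_v = 45 + 3·100 = 345 mm; A_gv = 345 × 16 = 5520 mm².
A_nv = (345 − 3.5·29) × 16 = 3896 mm².
A_nt = (50 − 0.5·29) × 16 = 568 mm².
0.6 F_u A_nv = 958.4 kN; 0.6 F_y A_gv = 910.8 kN → shear yielding governs the shear term.
R_n = 910.8 + 1.0 × 410 × 568 / 1000 = 1144 kN.
Allowable strength R_n/Ω = 1144 / 2 = 572 kN.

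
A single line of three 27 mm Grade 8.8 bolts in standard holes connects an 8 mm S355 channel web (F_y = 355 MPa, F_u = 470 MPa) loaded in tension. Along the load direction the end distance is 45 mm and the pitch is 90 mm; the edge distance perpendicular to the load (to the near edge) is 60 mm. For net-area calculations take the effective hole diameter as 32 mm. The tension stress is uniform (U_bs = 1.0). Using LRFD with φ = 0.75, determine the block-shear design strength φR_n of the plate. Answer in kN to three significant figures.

369 kN

Shear plane L_v = 45 + 2·90 = 225 mm; A_gv = 225 × 8 = 1800 mm².
A_nv = (225 − 2.5·32) × 8 = 1160 mm².
A_nt = (60 − 0.5·32) × 8 = 352 mm².
0.6 F_u A_nv = 327.1 kN; 0.6 F_y A_gv = 383.4 kN → shear rupture governs the shear term.
R_n = 327.1 + 1.0 × 470 × 352 / 1000 = 492.6 kN.
Design strength φR_n = 0.75 × 492.6 = 369 kN.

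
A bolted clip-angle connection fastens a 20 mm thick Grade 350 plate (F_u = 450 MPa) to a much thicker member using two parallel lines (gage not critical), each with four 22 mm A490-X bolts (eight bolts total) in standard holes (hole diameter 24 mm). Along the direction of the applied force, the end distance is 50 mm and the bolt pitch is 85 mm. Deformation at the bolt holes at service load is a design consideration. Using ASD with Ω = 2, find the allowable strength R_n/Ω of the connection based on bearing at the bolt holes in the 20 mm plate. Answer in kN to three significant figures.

Per bolt r_n = 1.2 l_c t F_u ≤ 2.4 d t F_u; upper limit = 2.4 × 22 × 20 × 450 / 1000 = 475.2 kN.
Edge bolt: l_c = 50 − 24/2 = 38 mm → 1.2 × 38 × 20 × 450 / 1000 = 410.4 → r_n = 410.4 kN.
Interior bolts: l_c = 85 − 24 = 61 mm → 1.2 × 61 × 20 × 450 / 1000 = 658.8 → r_n = 475.2 kN.
R_n = 2 × 410.4 + 6 × 475.2 = 3672 kN.
Allowable strength R_n/Ω = 3672 / 2 = 1840 kN.

1840 kN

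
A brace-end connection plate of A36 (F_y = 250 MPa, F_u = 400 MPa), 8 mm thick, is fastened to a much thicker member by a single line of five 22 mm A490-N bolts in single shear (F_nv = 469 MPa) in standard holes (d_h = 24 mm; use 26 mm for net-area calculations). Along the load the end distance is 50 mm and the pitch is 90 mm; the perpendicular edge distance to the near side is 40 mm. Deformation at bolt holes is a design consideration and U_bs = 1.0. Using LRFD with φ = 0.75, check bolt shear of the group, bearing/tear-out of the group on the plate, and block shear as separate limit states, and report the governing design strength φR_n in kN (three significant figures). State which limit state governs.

Bolt shear: A_b = π·22²/4 = 380.1 mm²; R_n = 469 × 380.1 × 5 × 1 / 1000 = 891.4 kN → 0.75 × 891.4 = 669 kN.
Bearing: edge l_c = 38, r_n = 145.9 kN; interior l_c = 66, r_n = 169 kN; R_n = 145.9 + 4·169 = 821.8 kN → 616 kN.
Block shear: A_gv = 3280, A_nv = 2344, A_nt = 216 mm²; R_n = min(0.6F_uA_nv, 0.6F_yA_gv) + U_bs·F_u·A_nt = 578.4 kN → 434 kN.
Block shear governs: 434 kN.

434 kN (block shear governs)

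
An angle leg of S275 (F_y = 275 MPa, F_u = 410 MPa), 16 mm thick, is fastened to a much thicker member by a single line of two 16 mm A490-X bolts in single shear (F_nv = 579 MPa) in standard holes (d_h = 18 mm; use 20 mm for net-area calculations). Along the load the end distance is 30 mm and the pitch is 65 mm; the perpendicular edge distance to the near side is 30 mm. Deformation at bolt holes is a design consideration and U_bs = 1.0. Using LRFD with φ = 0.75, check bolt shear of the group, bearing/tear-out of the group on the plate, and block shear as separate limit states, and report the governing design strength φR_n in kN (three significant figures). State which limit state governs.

175 kN (bolt shear governs)

Bolt shear: A_b = π·16²/4 = 201.1 mm²; R_n = 579 × 201.1 × 2 × 1 / 1000 = 232.8 kN → 0.75 × 232.8 = 175 kN.
Bearing: edge l_c = 21, r_n = 165.3 kN; interior l_c = 47, r_n = 251.9 kN; R_n = 165.3 + 1·251.9 = 417.2 kN → 313 kN.
Block shear: A_gv = 1520, A_nv = 1040, A_nt = 320 mm²; R_n = min(0.6F_uA_nv, 0.6F_yA_gv) + U_bs·F_u·A_nt = 382 kN → 286 kN.
Bolt shear governs: 175 kN.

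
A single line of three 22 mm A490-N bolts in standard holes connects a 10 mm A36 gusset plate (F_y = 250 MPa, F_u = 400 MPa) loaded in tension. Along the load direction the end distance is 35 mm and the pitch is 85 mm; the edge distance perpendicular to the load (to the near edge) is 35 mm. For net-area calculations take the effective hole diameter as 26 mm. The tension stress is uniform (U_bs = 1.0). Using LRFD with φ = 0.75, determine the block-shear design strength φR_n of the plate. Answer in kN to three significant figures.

Shear plane L_v = 35 + 2·85 = 205 mm; A_gv = 205 × 10 = 2050 mm².
A_nv = (205 − 2.5·26) × 10 = 1400 mm².
A_nt = (35 − 0.5·26) × 10 = 220 mm².
0.6 F_u A_nv = 336 kN; 0.6 F_y A_gv = 307.5 kN → shear yielding governs the shear term.
R_n = 307.5 + 1.0 × 400 × 220 / 1000 = 395.5 kN.
Design strength φR_n = 0.75 × 395.5 = 297 kN.

297 kN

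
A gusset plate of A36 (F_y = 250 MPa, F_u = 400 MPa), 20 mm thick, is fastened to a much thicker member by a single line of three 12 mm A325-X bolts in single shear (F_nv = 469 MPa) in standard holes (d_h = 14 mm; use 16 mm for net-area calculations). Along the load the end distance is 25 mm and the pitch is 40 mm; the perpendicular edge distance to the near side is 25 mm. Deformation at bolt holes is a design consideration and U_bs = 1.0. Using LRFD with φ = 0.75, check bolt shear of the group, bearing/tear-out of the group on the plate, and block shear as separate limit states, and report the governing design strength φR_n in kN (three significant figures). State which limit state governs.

119 kN (bolt shear governs)

Bolt shear: A_b = π·12²/4 = 113.1 mm²; R_n = 469 × 113.1 × 3 × 1 / 1000 = 159.1 kN → 0.75 × 159.1 = 119 kN.
Bearing: edge l_c = 18, r_n = 172.8 kN; interior l_c = 26, r_n = 230.4 kN; R_n = 172.8 + 2·230.4 = 633.6 kN → 475 kN.
Block shear: A_gv = 2100, A_nv = 1300, A_nt = 340 mm²; R_n = min(0.6F_uA_nv, 0.6F_yA_gv) + U_bs·F_u·A_nt = 448 kN → 336 kN.
Bolt shear governs: 119 kN.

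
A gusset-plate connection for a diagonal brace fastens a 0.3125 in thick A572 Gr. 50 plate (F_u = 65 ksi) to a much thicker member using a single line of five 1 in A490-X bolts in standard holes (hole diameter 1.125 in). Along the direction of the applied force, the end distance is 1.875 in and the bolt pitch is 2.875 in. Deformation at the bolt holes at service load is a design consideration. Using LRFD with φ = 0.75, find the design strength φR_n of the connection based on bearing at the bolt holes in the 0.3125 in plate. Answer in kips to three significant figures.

Per bolt r_n = 1.2 l_c t F_u ≤ 2.4 d t F_u; upper limit = 2.4 × 1 × 0.3125 × 65 = 48.75 kips.
Edge bolt: l_c = 1.875 − 1.125/2 = 1.312 in → 1.2 × 1.312 × 0.3125 × 65 = 31.99 → r_n = 31.99 kips.
Interior bolts: l_c = 2.875 − 1.125 = 1.75 in → 1.2 × 1.75 × 0.3125 × 65 = 42.66 → r_n = 42.66 kips.
R_n = 1 × 31.99 + 4 × 42.66 = 202.6 kips.
Design strength φR_n = 0.75 × 202.6 = 152 kips.

152 kips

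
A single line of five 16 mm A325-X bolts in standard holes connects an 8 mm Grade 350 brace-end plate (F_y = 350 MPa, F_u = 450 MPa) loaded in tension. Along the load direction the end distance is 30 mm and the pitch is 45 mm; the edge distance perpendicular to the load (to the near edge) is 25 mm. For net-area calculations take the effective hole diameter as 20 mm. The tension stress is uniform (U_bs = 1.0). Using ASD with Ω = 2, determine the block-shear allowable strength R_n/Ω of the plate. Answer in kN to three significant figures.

Shear plane L_v = 30 + 4·45 = 210 mm; A_gv = 210 × 8 = 1680 mm².
A_nv = (210 − 4.5·20) × 8 = 960 mm².
A_nt = (25 − 0.5·20) × 8 = 120 mm².
0.6 F_u A_nv = 259.2 kN; 0.6 F_y A_gv = 352.8 kN → shear rupture governs the shear term.
R_n = 259.2 + 1.0 × 450 × 120 / 1000 = 313.2 kN.
Allowable strength R_n/Ω = 313.2 / 2 = 157 kN.

157 kN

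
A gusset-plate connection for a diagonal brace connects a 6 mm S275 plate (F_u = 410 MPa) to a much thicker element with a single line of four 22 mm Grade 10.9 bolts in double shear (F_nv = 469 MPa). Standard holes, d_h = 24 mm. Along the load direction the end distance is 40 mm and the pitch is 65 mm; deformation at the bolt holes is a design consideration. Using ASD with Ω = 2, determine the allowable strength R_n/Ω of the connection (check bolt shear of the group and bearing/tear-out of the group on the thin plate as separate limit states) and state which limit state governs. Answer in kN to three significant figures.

Bolt shear: A_b = π·22²/4 = 380.1 mm²; R_n = 469 × 380.1 × 4 × 2 / 1000 = 1426 kN → 1426 / 2 = 713 kN.
Bearing (1.2 l_c t F_u ≤ 2.4 d t F_u): upper limit = 2.4·22·6·410 / 1000 = 129.9 kN.
  Edge l_c = 40 − 24/2 = 28 → r_n = 82.66 kN; interior l_c = 65 − 24 = 41 → r_n = 121 kN.
  R_n,bearing = 1·82.66 + 3·121 = 445.8 kN → 445.8 / 2 = 223 kN.
Bearing governs: 223 kN.

223 kN (bearing governs)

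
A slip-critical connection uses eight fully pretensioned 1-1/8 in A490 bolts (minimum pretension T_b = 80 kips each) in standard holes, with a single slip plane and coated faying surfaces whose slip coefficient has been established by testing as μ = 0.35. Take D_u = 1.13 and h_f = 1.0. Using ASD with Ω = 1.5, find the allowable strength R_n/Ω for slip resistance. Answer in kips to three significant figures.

169 kips

R_n = μ · D_u · h_f · T_b · n_s · n_b = 0.35 × 1.13 × 1.0 × 80 × 1 × 8 = 253.1 kips.
Allowable strength R_n/Ω = 253.1 / 1.5 = 169 kips.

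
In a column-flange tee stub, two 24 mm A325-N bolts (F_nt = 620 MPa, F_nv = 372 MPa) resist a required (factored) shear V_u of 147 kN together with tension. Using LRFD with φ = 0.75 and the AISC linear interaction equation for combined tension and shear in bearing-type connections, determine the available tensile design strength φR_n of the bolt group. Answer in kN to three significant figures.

A_b = π·24²/4 = 452.4 mm²; f_rv = 147 × 1000 / (2 × 452.4) = 162.5 MPa.
F'_nt = 1.3 F_nt − (F_nt / φF_nv) f_rv = 1.3·620 − (620/(0.75·372))·162.5 = 445 MPa, capped at F_nt → F'_nt = 445 MPa.
R_n = F'_nt · A_b · n = 445 × 452.4 × 2 / 1000 = 402.6 kN.
Design strength φR_n = 0.75 × 402.6 = 302 kN.

302 kN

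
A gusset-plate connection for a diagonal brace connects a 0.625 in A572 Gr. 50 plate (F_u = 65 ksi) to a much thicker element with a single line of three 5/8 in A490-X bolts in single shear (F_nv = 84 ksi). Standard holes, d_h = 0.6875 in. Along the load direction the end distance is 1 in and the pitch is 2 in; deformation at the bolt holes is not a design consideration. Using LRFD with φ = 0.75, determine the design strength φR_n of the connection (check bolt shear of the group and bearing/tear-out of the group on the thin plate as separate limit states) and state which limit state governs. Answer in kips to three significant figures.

58 kips (bolt shear governs)

Bolt shear: A_b = π·0.625²/4 = 0.3068 in²; R_n = 84 × 0.3068 × 3 × 1 = 77.31 kips → 0.75 × 77.31 = 58 kips.
Bearing (1.5 l_c t F_u ≤ 3.0 d t F_u): upper limit = 3.0·0.625·0.625·65 = 76.17 kips.
  Edge l_c = 1 − 0.6875/2 = 0.6562 → r_n = 39.99 kips; interior l_c = 2 − 0.6875 = 1.312 → r_n = 76.17 kips.
  R_n,bearing = 1·39.99 + 2·76.17 = 192.3 kips → 0.75 × 192.3 = 144 kips.
Bolt shear governs: 58 kips.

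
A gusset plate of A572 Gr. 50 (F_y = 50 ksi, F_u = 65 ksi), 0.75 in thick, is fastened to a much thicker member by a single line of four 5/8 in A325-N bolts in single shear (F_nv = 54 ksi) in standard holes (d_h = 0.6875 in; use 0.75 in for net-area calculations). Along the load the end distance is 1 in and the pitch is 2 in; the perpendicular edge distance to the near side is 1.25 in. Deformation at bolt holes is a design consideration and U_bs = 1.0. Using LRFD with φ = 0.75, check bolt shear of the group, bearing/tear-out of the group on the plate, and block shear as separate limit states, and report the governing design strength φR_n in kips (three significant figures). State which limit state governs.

49.7 kips (bolt shear governs)

Bolt shear: A_b = π·0.625²/4 = 0.3068 in²; R_n = 54 × 0.3068 × 4 × 1 = 66.27 kips → 0.75 × 66.27 = 49.7 kips.
Bearing: edge l_c = 0.6562, r_n = 38.39 kips; interior l_c = 1.312, r_n = 73.12 kips; R_n = 38.39 + 3·73.12 = 257.8 kips → 193 kips.
Block shear: A_gv = 5.25, A_nv = 3.281, A_nt = 0.6562 in²; R_n = min(0.6F_uA_nv, 0.6F_yA_gv) + U_bs·F_u·A_nt = 170.6 kips → 128 kips.
Bolt shear governs: 49.7 kips.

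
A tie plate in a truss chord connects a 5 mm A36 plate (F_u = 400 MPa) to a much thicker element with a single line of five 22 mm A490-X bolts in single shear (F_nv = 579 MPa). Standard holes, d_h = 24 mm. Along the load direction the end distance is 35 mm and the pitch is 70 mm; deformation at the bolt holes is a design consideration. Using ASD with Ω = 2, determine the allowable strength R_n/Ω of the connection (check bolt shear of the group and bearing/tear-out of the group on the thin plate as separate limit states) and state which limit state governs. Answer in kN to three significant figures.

Bolt shear: A_b = π·22²/4 = 380.1 mm²; R_n = 579 × 380.1 × 5 × 1 / 1000 = 1100 kN → 1100 / 2 = 550 kN.
Bearing (1.2 l_c t F_u ≤ 2.4 d t F_u): upper limit = 2.4·22·5·400 / 1000 = 105.6 kN.
  Edge l_c = 35 − 24/2 = 23 → r_n = 55.2 kN; interior l_c = 70 − 24 = 46 → r_n = 105.6 kN.
  R_n,bearing = 1·55.2 + 4·105.6 = 477.6 kN → 477.6 / 2 = 239 kN.
Bearing governs: 239 kN.

239 kN (bearing governs)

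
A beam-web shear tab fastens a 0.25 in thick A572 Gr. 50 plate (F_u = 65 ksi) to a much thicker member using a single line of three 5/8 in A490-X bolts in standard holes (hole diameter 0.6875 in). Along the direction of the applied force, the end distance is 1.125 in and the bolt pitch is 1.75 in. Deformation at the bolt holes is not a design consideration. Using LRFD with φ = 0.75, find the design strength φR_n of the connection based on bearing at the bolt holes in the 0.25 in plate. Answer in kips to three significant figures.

53.1 kips

Per bolt r_n = 1.5 l_c t F_u ≤ 3.0 d t F_u; upper limit = 3.0 × 0.625 × 0.25 × 65 = 30.47 kips.
Edge bolt: l_c = 1.125 − 0.6875/2 = 0.7812 in → 1.5 × 0.7812 × 0.25 × 65 = 19.04 → r_n = 19.04 kips.
Interior bolts: l_c = 1.75 − 0.6875 = 1.062 in → 1.5 × 1.062 × 0.25 × 65 = 25.9 → r_n = 25.9 kips.
R_n = 1 × 19.04 + 2 × 25.9 = 70.84 kips.
Design strength φR_n = 0.75 × 70.84 = 53.1 kips.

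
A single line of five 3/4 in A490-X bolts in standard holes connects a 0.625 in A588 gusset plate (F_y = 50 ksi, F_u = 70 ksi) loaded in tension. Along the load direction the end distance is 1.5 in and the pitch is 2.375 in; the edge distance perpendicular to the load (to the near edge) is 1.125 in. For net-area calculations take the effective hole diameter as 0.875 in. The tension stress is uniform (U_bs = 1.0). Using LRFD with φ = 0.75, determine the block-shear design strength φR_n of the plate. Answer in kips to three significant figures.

Shear plane L_v = 1.5 + 4·2.375 = 11 in; A_gv = 11 × 0.625 = 6.875 in².
A_nv = (11 − 4.5·0.875) × 0.625 = 4.414 in².
A_nt = (1.125 − 0.5·0.875) × 0.625 = 0.4297 in².
0.6 F_u A_nv = 185.4 kips; 0.6 F_y A_gv = 206.2 kips → shear rupture governs the shear term.
R_n = 185.4 + 1.0 × 70 × 0.4297 = 215.5 kips.
Design strength φR_n = 0.75 × 215.5 = 162 kips.

162 kips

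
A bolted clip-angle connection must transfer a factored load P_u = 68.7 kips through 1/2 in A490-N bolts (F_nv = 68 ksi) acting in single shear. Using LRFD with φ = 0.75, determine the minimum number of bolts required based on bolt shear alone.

A_b = π·0.5²/4 = 0.1963 in².
Per-bolt design strength φR_n = 0.75 × 68 × 0.1963 × 1 = 10.01 kips.
n ≥ 68.7 / 10.01 = 6.861 → use 7 bolts.

7 bolts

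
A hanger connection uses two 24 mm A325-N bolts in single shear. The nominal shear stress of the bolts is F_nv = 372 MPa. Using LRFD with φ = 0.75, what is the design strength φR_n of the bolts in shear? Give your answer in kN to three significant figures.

252 kN

A_b = π × 24² / 4 = 452.4 mm².
R_n = F_nv · A_b · n · n_s = 372 × 452.4 × 2 × 1 / 1000 = 336.6 kN.
Design strength φR_n = 0.75 × 336.6 = 252 kN.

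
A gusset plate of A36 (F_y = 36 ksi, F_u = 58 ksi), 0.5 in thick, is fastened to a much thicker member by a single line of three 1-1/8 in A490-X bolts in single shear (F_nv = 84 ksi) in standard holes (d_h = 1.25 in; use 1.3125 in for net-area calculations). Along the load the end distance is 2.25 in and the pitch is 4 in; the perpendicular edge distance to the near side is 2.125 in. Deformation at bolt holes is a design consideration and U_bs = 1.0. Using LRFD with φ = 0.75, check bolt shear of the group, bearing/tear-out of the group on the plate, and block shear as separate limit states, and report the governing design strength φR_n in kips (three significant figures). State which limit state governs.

Bolt shear: A_b = π·1.125²/4 = 0.994 in²; R_n = 84 × 0.994 × 3 × 1 = 250.5 kips → 0.75 × 250.5 = 188 kips.
Bearing: edge l_c = 1.625, r_n = 56.55 kips; interior l_c = 2.75, r_n = 78.3 kips; R_n = 56.55 + 2·78.3 = 213.1 kips → 160 kips.
Block shear: A_gv = 5.125, A_nv = 3.484, A_nt = 0.7344 in²; R_n = min(0.6F_uA_nv, 0.6F_yA_gv) + U_bs·F_u·A_nt = 153.3 kips → 115 kips.
Block shear governs: 115 kips.

115 kips (block shear governs)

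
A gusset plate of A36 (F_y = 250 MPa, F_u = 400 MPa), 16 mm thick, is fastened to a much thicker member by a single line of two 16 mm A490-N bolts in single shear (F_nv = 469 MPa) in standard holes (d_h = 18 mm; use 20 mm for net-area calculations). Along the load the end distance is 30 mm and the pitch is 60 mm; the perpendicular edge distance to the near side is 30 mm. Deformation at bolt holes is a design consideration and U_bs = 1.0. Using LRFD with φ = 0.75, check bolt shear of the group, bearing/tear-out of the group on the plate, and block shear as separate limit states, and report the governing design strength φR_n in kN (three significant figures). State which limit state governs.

141 kN (bolt shear governs)

Bolt shear: A_b = π·16²/4 = 201.1 mm²; R_n = 469 × 201.1 × 2 × 1 / 1000 = 188.6 kN → 0.75 × 188.6 = 141 kN.
Bearing: edge l_c = 21, r_n = 161.3 kN; interior l_c = 42, r_n = 245.8 kN; R_n = 161.3 + 1·245.8 = 407 kN → 305 kN.
Block shear: A_gv = 1440, A_nv = 960, A_nt = 320 mm²; R_n = min(0.6F_uA_nv, 0.6F_yA_gv) + U_bs·F_u·A_nt = 344 kN → 258 kN.
Bolt shear governs: 141 kN.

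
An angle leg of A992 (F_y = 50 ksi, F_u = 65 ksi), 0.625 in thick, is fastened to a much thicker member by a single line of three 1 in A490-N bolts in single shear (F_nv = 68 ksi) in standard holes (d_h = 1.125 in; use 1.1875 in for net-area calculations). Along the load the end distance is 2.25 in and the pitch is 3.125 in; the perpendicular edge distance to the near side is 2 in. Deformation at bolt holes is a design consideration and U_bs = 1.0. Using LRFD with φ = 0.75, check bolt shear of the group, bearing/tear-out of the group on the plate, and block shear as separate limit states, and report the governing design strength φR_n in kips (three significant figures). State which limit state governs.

120 kips (bolt shear governs)

Bolt shear: A_b = π·1²/4 = 0.7854 in²; R_n = 68 × 0.7854 × 3 × 1 = 160.2 kips → 0.75 × 160.2 = 120 kips.
Bearing: edge l_c = 1.688, r_n = 82.27 kips; interior l_c = 2, r_n = 97.5 kips; R_n = 82.27 + 2·97.5 = 277.3 kips → 208 kips.
Block shear: A_gv = 5.312, A_nv = 3.457, A_nt = 0.8789 in²; R_n = min(0.6F_uA_nv, 0.6F_yA_gv) + U_bs·F_u·A_nt = 192 kips → 144 kips.
Bolt shear governs: 120 kips.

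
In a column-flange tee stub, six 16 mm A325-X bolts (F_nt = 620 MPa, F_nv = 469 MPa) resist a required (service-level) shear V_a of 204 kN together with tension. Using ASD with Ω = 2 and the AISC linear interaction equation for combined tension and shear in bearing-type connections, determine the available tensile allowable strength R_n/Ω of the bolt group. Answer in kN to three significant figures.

A_b = π·16²/4 = 201.1 mm²; f_rv = 204 × 1000 / (6 × 201.1) = 169.1 MPa.
F'_nt = 1.3 F_nt − (Ω F_nt / F_nv) f_rv = 1.3·620 − (2·620/469)·169.1 = 358.9 MPa, capped at F_nt → F'_nt = 358.9 MPa.
R_n = F'_nt · A_b · n = 358.9 × 201.1 × 6 / 1000 = 433 kN.
Allowable strength R_n/Ω = 433 / 2 = 216 kN.

216 kN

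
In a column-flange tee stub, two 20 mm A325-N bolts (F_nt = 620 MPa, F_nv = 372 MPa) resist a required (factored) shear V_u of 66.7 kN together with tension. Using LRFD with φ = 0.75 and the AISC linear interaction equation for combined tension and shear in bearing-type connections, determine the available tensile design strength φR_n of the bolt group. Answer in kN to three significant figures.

A_b = π·20²/4 = 314.2 mm²; f_rv = 66.7 × 1000 / (2 × 314.2) = 106.2 MPa.
F'_nt = 1.3 F_nt − (F_nt / φF_nv) f_rv = 1.3·620 − (620/(0.75·372))·106.2 = 570.1 MPa, capped at F_nt → F'_nt = 570.1 MPa.
R_n = F'_nt · A_b · n = 570.1 × 314.2 × 2 / 1000 = 358.2 kN.
Design strength φR_n = 0.75 × 358.2 = 269 kN.

269 kN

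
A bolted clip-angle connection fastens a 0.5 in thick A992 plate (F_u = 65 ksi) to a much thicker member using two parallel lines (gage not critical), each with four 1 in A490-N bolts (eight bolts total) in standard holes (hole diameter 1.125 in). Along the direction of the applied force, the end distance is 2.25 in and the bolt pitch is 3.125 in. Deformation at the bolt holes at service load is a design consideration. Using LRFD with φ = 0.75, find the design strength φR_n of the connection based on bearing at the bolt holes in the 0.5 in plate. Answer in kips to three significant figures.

450 kips

Per bolt r_n = 1.2 l_c t F_u ≤ 2.4 d t F_u; upper limit = 2.4 × 1 × 0.5 × 65 = 78 kips.
Edge bolt: l_c = 2.25 − 1.125/2 = 1.688 in → 1.2 × 1.688 × 0.5 × 65 = 65.81 → r_n = 65.81 kips.
Interior bolts: l_c = 3.125 − 1.125 = 2 in → 1.2 × 2 × 0.5 × 65 = 78 → r_n = 78 kips.
R_n = 2 × 65.81 + 6 × 78 = 599.6 kips.
Design strength φR_n = 0.75 × 599.6 = 450 kips.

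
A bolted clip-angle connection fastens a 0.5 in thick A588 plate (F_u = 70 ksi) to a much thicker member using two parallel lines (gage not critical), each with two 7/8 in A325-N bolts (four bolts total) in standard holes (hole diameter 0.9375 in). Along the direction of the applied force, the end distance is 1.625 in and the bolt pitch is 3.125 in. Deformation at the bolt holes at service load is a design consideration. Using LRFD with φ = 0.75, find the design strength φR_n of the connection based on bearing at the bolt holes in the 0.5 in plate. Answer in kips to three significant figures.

183 kips

Per bolt r_n = 1.2 l_c t F_u ≤ 2.4 d t F_u; upper limit = 2.4 × 0.875 × 0.5 × 70 = 73.5 kips.
Edge bolt: l_c = 1.625 − 0.9375/2 = 1.156 in → 1.2 × 1.156 × 0.5 × 70 = 48.56 → r_n = 48.56 kips.
Interior bolts: l_c = 3.125 − 0.9375 = 2.188 in → 1.2 × 2.188 × 0.5 × 70 = 91.88 → r_n = 73.5 kips.
R_n = 2 × 48.56 + 2 × 73.5 = 244.1 kips.
Design strength φR_n = 0.75 × 244.1 = 183 kips.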